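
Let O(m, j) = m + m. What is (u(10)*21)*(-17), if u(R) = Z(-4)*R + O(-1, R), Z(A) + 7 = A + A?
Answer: 54264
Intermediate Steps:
Z(A) = -7 + 2*A (Z(A) = -7 + (A + A) = -7 + 2*A)
O(m, j) = 2*m
u(R) = -2 - 15*R (u(R) = (-7 + 2*(-4))*R + 2*(-1) = (-7 - 8)*R - 2 = -15*R - 2 = -2 - 15*R)
(u(10)*21)*(-17) = ((-2 - 15*10)*21)*(-17) = ((-2 - 150)*21)*(-17) = -152*21*(-17) = -3192*(-17) = 54264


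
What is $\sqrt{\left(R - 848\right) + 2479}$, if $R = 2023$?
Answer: $3 \sqrt{406} \approx 60.448$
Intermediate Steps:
$\sqrt{\left(R - 848\right) + 2479} = \sqrt{\left(2023 - 848\right) + 2479} = \sqrt{1175 + 2479} = \sqrt{3654} = 3 \sqrt{406}$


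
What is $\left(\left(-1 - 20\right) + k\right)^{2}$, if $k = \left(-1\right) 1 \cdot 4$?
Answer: $625$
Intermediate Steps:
$k = -4$ ($k = \left(-1\right) 4 = -4$)
$\left(\left(-1 - 20\right) + k\right)^{2} = \left(\left(-1 - 20\right) - 4\right)^{2} = \left(-21 - 4\right)^{2} = \left(-25\right)^{2} = 625$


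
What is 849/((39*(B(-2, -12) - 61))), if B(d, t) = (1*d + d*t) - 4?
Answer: -283/559 ≈ -0.50626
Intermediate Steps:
B(d, t) = -4 + d + d*t (B(d, t) = (d + d*t) - 4 = -4 + d + d*t)
849/((39*(B(-2, -12) - 61))) = 849/((39*((-4 - 2 - 2*(-12)) - 61))) = 849/((39*((-4 - 2 + 24) - 61))) = 849/((39*(18 - 61))) = 849/((39*(-43))) = 849/(-1677) = 849*(-1/1677) = -283/559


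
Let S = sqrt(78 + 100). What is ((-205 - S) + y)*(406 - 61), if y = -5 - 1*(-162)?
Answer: -16560 - 345*sqrt(178) ≈ -21163.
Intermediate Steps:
S = sqrt(178) ≈ 13.342
y = 157 (y = -5 + 162 = 157)
((-205 - S) + y)*(406 - 61) = ((-205 - sqrt(178)) + 157)*(406 - 61) = (-48 - sqrt(178))*345 = -16560 - 345*sqrt(178)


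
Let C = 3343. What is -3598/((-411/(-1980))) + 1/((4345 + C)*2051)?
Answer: -37444163211703/2160228056 ≈ -17333.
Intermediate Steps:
-3598/((-411/(-1980))) + 1/((4345 + C)*2051) = -3598/((-411/(-1980))) + 1/((4345 + 3343)*2051) = -3598/((-411*(-1/1980))) + (1/2051)/7688 = -3598/137/660 + (1/7688)*(1/2051) = -3598*660/137 + 1/15768088 = -2374680/137 + 1/15768088 = -37444163211703/2160228056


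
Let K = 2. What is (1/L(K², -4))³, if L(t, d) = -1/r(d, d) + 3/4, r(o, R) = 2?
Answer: 64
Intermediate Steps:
L(t, d) = ¼ (L(t, d) = -1/2 + 3/4 = -1*½ + 3*(¼) = -½ + ¾ = ¼)
(1/L(K², -4))³ = (1/(¼))³ = 4³ = 64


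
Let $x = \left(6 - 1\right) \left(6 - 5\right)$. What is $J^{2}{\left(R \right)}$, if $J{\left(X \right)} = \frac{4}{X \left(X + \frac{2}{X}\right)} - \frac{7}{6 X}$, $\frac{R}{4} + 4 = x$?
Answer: $\frac{25}{5184} \approx 0.0048225$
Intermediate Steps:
$x = 5$ ($x = 5 \cdot 1 = 5$)
$R = 4$ ($R = -16 + 4 \cdot 5 = -16 + 20 = 4$)
$J{\left(X \right)} = - \frac{7}{6 X} + \frac{4}{X \left(X + \frac{2}{X}\right)}$ ($J{\left(X \right)} = 4 \frac{1}{X \left(X + \frac{2}{X}\right)} - 7 \frac{1}{6 X} = \frac{4}{X \left(X + \frac{2}{X}\right)} - \frac{7}{6 X} = - \frac{7}{6 X} + \frac{4}{X \left(X + \frac{2}{X}\right)}$)
$J^{2}{\left(R \right)} = \left(\frac{-14 - 7 \cdot 4^{2} + 24 \cdot 4}{6 \cdot 4 \left(2 + 4^{2}\right)}\right)^{2} = \left(\frac{1}{6} \cdot \frac{1}{4} \frac{1}{2 + 16} \left(-14 - 112 + 96\right)\right)^{2} = \left(\frac{1}{6} \cdot \frac{1}{4} \cdot \frac{1}{18} \left(-14 - 112 + 96\right)\right)^{2} = \left(\frac{1}{6} \cdot \frac{1}{4} \cdot \frac{1}{18} \left(-30\right)\right)^{2} = \left(- \frac{5}{72}\right)^{2} = \frac{25}{5184}$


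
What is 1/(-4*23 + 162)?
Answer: 1/70 ≈ 0.014286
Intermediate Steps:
1/(-4*23 + 162) = 1/(-92 + 162) = 1/70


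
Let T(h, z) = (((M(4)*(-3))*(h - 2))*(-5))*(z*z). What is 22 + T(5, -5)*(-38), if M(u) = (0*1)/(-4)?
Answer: 22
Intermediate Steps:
M(u) = 0 (M(u) = 0*(-¼) = 0)
T(h, z) = 0 (T(h, z) = (((0*(-3))*(h - 2))*(-5))*(z*z) = ((0*(-2 + h))*(-5))*z² = (0*(-5))*z² = 0*z² = 0)
22 + T(5, -5)*(-38) = 22 + 0*(-38) = 22 + 0 = 22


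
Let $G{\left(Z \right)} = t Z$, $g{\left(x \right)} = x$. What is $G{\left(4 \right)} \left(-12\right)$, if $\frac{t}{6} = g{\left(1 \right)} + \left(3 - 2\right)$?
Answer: $-576$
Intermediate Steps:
$t = 12$ ($t = 6 \left(1 + \left(3 - 2\right)\right) = 6 \left(1 + 1\right) = 6 \cdot 2 = 12$)
$G{\left(Z \right)} = 12 Z$
$G{\left(4 \right)} \left(-12\right) = 12 \cdot 4 \left(-12\right) = 48 \left(-12\right) = -576$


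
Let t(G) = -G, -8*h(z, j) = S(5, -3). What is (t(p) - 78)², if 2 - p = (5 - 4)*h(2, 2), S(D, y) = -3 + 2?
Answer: 408321/64 ≈ 6380.0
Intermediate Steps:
S(D, y) = -1
h(z, j) = ⅛ (h(z, j) = -⅛*(-1) = ⅛)
p = 15/8 (p = 2 - (5 - 4)/8 = 2 - 1/8 = 2 - 1*⅛ = 2 - ⅛ = 15/8 ≈ 1.8750)
(t(p) - 78)² = (-1*15/8 - 78)² = (-15/8 - 78)² = (-639/8)² = 408321/64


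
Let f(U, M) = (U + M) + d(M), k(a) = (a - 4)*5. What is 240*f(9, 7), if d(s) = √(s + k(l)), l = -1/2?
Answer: 3840 + 120*I*√62 ≈ 3840.0 + 944.88*I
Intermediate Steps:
l = -½ (l = -1*½ = -½ ≈ -0.50000)
k(a) = -20 + 5*a (k(a) = (-4 + a)*5 = -20 + 5*a)
d(s) = √(-45/2 + s) (d(s) = √(s + (-20 + 5*(-½))) = √(s + (-20 - 5/2)) = √(s - 45/2) = √(-45/2 + s))
f(U, M) = M + U + √(-90 + 4*M)/2 (f(U, M) = (U + M) + √(-90 + 4*M)/2 = (M + U) + √(-90 + 4*M)/2 = M + U + √(-90 + 4*M)/2)
240*f(9, 7) = 240*(7 + 9 + √(-90 + 4*7)/2) = 240*(7 + 9 + √(-90 + 28)/2) = 240*(7 + 9 + √(-62)/2) = 240*(7 + 9 + (I*√62)/2) = 240*(7 + 9 + I*√62/2) = 240*(16 + I*√62/2) = 3840 + 120*I*√62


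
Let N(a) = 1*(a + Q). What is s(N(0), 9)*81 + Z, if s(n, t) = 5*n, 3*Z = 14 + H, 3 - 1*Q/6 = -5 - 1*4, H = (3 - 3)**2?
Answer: 87494/3 ≈ 29165.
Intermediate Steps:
H = 0 (H = 0**2 = 0)
Q = 72 (Q = 18 - 6*(-5 - 1*4) = 18 - 6*(-5 - 4) = 18 - 6*(-9) = 18 + 54 = 72)
N(a) = 72 + a (N(a) = 1*(a + 72) = 1*(72 + a) = 72 + a)
Z = 14/3 (Z = (14 + 0)/3 = (1/3)*14 = 14/3 ≈ 4.6667)
s(N(0), 9)*81 + Z = (5*(72 + 0))*81 + 14/3 = (5*72)*81 + 14/3 = 360*81 + 14/3 = 29160 + 14/3 = 87494/3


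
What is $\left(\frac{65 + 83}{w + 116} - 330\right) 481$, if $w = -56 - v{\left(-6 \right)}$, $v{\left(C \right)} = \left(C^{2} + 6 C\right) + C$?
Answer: $- \frac{5202496}{33} \approx -1.5765 \cdot 10^{5}$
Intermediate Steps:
$v{\left(C \right)} = C^{2} + 7 C$
$w = -50$ ($w = -56 - - 6 \left(7 - 6\right) = -56 - \left(-6\right) 1 = -56 - -6 = -56 + 6 = -50$)
$\left(\frac{65 + 83}{w + 116} - 330\right) 481 = \left(\frac{65 + 83}{-50 + 116} - 330\right) 481 = \left(\frac{148}{66} - 330\right) 481 = \left(148 \cdot \frac{1}{66} - 330\right) 481 = \left(\frac{74}{33} - 330\right) 481 = \left(- \frac{10816}{33}\right) 481 = - \frac{5202496}{33}$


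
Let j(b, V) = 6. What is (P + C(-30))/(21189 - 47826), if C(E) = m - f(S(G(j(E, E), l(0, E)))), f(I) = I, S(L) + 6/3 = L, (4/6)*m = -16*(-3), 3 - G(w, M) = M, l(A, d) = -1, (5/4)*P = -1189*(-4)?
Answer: -6458/44395 ≈ -0.14547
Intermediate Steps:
P = 19024/5 (P = 4*(-1189*(-4))/5 = (⅘)*4756 = 19024/5 ≈ 3804.8)
G(w, M) = 3 - M
m = 72 (m = 3*(-16*(-3))/2 = (3/2)*48 = 72)
S(L) = -2 + L
C(E) = 70 (C(E) = 72 - (-2 + (3 - 1*(-1))) = 72 - (-2 + (3 + 1)) = 72 - (-2 + 4) = 72 - 1*2 = 72 - 2 = 70)
(P + C(-30))/(21189 - 47826) = (19024/5 + 70)/(21189 - 47826) = (19374/5)/(-26637) = (19374/5)*(-1/26637) = -6458/44395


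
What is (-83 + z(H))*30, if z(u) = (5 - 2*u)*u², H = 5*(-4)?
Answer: 537510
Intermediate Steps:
H = -20
z(u) = u²*(5 - 2*u)
(-83 + z(H))*30 = (-83 + (-20)²*(5 - 2*(-20)))*30 = (-83 + 400*(5 + 40))*30 = (-83 + 400*45)*30 = (-83 + 18000)*30 = 17917*30 = 537510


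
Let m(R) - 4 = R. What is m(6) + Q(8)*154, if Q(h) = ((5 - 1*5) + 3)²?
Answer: 1396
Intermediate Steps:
Q(h) = 9 (Q(h) = ((5 - 5) + 3)² = (0 + 3)² = 3² = 9)
m(R) = 4 + R
m(6) + Q(8)*154 = (4 + 6) + 9*154 = 10 + 1386 = 1396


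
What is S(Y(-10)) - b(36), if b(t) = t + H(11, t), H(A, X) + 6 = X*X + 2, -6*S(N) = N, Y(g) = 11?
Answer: -7979/6 ≈ -1329.8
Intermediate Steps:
S(N) = -N/6
H(A, X) = -4 + X**2 (H(A, X) = -6 + (X*X + 2) = -6 + (X**2 + 2) = -6 + (2 + X**2) = -4 + X**2)
b(t) = -4 + t + t**2 (b(t) = t + (-4 + t**2) = -4 + t + t**2)
S(Y(-10)) - b(36) = -1/6*11 - (-4 + 36 + 36**2) = -11/6 - (-4 + 36 + 1296) = -11/6 - 1*1328 = -11/6 - 1328 = -7979/6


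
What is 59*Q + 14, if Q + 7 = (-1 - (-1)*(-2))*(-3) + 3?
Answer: 309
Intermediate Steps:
Q = 5 (Q = -7 + ((-1 - (-1)*(-2))*(-3) + 3) = -7 + ((-1 - 1*2)*(-3) + 3) = -7 + ((-1 - 2)*(-3) + 3) = -7 + (-3*(-3) + 3) = -7 + (9 + 3) = -7 + 12 = 5)
59*Q + 14 = 59*5 + 14 = 295 + 14 = 309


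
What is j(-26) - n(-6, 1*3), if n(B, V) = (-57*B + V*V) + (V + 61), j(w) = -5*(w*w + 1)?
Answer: -3800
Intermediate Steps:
j(w) = -5 - 5*w**2 (j(w) = -5*(w**2 + 1) = -5*(1 + w**2) = -5 - 5*w**2)
n(B, V) = 61 + V + V**2 - 57*B (n(B, V) = (-57*B + V**2) + (61 + V) = (V**2 - 57*B) + (61 + V) = 61 + V + V**2 - 57*B)
j(-26) - n(-6, 1*3) = (-5 - 5*(-26)**2) - (61 + 1*3 + (1*3)**2 - 57*(-6)) = (-5 - 5*676) - (61 + 3 + 3**2 + 342) = (-5 - 3380) - (61 + 3 + 9 + 342) = -3385 - 1*415 = -3385 - 415 = -3800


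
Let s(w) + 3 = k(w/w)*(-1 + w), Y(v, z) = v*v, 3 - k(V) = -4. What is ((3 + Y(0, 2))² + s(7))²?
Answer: 2304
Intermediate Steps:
k(V) = 7 (k(V) = 3 - 1*(-4) = 3 + 4 = 7)
Y(v, z) = v²
s(w) = -10 + 7*w (s(w) = -3 + 7*(-1 + w) = -3 + (-7 + 7*w) = -10 + 7*w)
((3 + Y(0, 2))² + s(7))² = ((3 + 0²)² + (-10 + 7*7))² = ((3 + 0)² + (-10 + 49))² = (3² + 39)² = (9 + 39)² = 48² = 2304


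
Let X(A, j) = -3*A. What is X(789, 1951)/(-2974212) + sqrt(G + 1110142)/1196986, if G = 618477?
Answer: 263/330468 + sqrt(1728619)/1196986 ≈ 0.0018942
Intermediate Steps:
X(789, 1951)/(-2974212) + sqrt(G + 1110142)/1196986 = -3*789/(-2974212) + sqrt(618477 + 1110142)/1196986 = -2367*(-1/2974212) + sqrt(1728619)*(1/1196986) = 263/330468 + sqrt(1728619)/1196986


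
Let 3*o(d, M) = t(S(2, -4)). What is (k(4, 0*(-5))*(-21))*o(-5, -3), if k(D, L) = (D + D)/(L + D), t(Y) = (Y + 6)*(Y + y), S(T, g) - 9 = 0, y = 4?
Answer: -2730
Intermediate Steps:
S(T, g) = 9 (S(T, g) = 9 + 0 = 9)
t(Y) = (4 + Y)*(6 + Y) (t(Y) = (Y + 6)*(Y + 4) = (6 + Y)*(4 + Y) = (4 + Y)*(6 + Y))
o(d, M) = 65 (o(d, M) = (24 + 9² + 10*9)/3 = (24 + 81 + 90)/3 = (⅓)*195 = 65)
k(D, L) = 2*D/(D + L) (k(D, L) = (2*D)/(D + L) = 2*D/(D + L))
(k(4, 0*(-5))*(-21))*o(-5, -3) = ((2*4/(4 + 0*(-5)))*(-21))*65 = ((2*4/(4 + 0))*(-21))*65 = ((2*4/4)*(-21))*65 = ((2*4*(¼))*(-21))*65 = (2*(-21))*65 = -42*65 = -2730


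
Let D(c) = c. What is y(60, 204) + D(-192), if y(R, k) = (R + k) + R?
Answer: 132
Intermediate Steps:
y(R, k) = k + 2*R
y(60, 204) + D(-192) = (204 + 2*60) - 192 = (204 + 120) - 192 = 324 - 192 = 132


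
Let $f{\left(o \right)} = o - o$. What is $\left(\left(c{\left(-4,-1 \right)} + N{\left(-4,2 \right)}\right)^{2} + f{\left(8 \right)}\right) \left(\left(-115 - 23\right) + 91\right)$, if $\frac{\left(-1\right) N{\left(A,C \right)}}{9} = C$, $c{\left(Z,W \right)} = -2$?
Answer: $-18800$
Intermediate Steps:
$f{\left(o \right)} = 0$
$N{\left(A,C \right)} = - 9 C$
$\left(\left(c{\left(-4,-1 \right)} + N{\left(-4,2 \right)}\right)^{2} + f{\left(8 \right)}\right) \left(\left(-115 - 23\right) + 91\right) = \left(\left(-2 - 18\right)^{2} + 0\right) \left(\left(-115 - 23\right) + 91\right) = \left(\left(-2 - 18\right)^{2} + 0\right) \left(-138 + 91\right) = \left(\left(-20\right)^{2} + 0\right) \left(-47\right) = \left(400 + 0\right) \left(-47\right) = 400 \left(-47\right) = -18800$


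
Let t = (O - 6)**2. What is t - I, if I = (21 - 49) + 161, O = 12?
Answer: -97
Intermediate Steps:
t = 36 (t = (12 - 6)**2 = 6**2 = 36)
I = 133 (I = -28 + 161 = 133)
t - I = 36 - 1*133 = 36 - 133 = -97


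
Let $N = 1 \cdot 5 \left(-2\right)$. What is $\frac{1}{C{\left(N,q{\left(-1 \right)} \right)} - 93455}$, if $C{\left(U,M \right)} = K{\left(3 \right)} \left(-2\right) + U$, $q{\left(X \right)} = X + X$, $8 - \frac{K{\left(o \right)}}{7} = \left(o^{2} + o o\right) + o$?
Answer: $- \frac{1}{93283} \approx -1.072 \cdot 10^{-5}$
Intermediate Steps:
$K{\left(o \right)} = 56 - 14 o^{2} - 7 o$ ($K{\left(o \right)} = 56 - 7 \left(\left(o^{2} + o o\right) + o\right) = 56 - 7 \left(\left(o^{2} + o^{2}\right) + o\right) = 56 - 7 \left(2 o^{2} + o\right) = 56 - 7 \left(o + 2 o^{2}\right) = 56 - \left(7 o + 14 o^{2}\right) = 56 - 14 o^{2} - 7 o$)
$N = -10$ ($N = 5 \left(-2\right) = -10$)
$q{\left(X \right)} = 2 X$
$C{\left(U,M \right)} = 182 + U$ ($C{\left(U,M \right)} = \left(56 - 14 \cdot 3^{2} - 21\right) \left(-2\right) + U = \left(56 - 126 - 21\right) \left(-2\right) + U = \left(-91\right) \left(-2\right) + U = 182 + U$)
$\frac{1}{C{\left(N,q{\left(-1 \right)} \right)} - 93455} = \frac{1}{\left(182 - 10\right) - 93455} = \frac{1}{172 - 93455} = \frac{1}{-93283} = - \frac{1}{93283}$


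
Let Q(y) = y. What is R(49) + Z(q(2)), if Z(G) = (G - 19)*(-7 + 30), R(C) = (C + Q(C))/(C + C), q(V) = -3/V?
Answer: -941/2 ≈ -470.50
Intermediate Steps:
R(C) = 1 (R(C) = (C + C)/(C + C) = (2*C)/((2*C)) = (2*C)*(1/(2*C)) = 1)
Z(G) = -437 + 23*G (Z(G) = (-19 + G)*23 = -437 + 23*G)
R(49) + Z(q(2)) = 1 + (-437 + 23*(-3/2)) = 1 + (-437 - 69/2) = 1 - 943/2 = -941/2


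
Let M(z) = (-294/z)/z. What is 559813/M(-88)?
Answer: -2167595936/147 ≈ -1.4746e+7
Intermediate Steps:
M(z) = -294/z**2
559813/M(-88) = 559813/((-294/(-88)**2)) = 559813/((-294*1/7744)) = 559813/(-147/3872) = 559813*(-3872/147) = -2167595936/147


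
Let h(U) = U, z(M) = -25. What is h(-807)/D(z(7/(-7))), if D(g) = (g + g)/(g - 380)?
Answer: -65367/10 ≈ -6536.7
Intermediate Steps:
D(g) = 2*g/(-380 + g) (D(g) = (2*g)/(-380 + g) = 2*g/(-380 + g))
h(-807)/D(z(7/(-7))) = -807/(2*(-25)/(-380 - 25)) = -807/(2*(-25)/(-405)) = -807/(2*(-25)*(-1/405)) = -807/10/81 = -807*81/10 = -65367/10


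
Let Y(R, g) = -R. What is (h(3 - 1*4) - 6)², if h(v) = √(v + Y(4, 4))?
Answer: (6 - I*√5)² ≈ 31.0 - 26.833*I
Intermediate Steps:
h(v) = √(-4 + v) (h(v) = √(v - 1*4) = √(v - 4) = √(-4 + v))
(h(3 - 1*4) - 6)² = (√(-4 + (3 - 1*4)) - 6)² = (√(-4 + (3 - 4)) - 6)² = (√(-4 - 1) - 6)² = (√(-5) - 6)² = (I*√5 - 6)² = (-6 + I*√5)²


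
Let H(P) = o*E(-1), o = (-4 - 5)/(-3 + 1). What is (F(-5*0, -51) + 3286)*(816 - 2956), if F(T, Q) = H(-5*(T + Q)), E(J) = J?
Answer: -7022410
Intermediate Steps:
o = 9/2 (o = -9/(-2) = -9*(-½) = 9/2 ≈ 4.5000)
H(P) = -9/2 (H(P) = (9/2)*(-1) = -9/2)
F(T, Q) = -9/2
(F(-5*0, -51) + 3286)*(816 - 2956) = (-9/2 + 3286)*(816 - 2956) = (6563/2)*(-2140) = -7022410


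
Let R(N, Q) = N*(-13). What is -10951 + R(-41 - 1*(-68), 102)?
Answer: -11302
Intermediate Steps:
R(N, Q) = -13*N
-10951 + R(-41 - 1*(-68), 102) = -10951 - 13*(-41 - 1*(-68)) = -10951 - 13*(-41 + 68) = -10951 - 13*27 = -10951 - 351 = -11302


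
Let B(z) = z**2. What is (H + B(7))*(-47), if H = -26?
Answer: -1081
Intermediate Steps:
(H + B(7))*(-47) = (-26 + 7**2)*(-47) = (-26 + 49)*(-47) = 23*(-47) = -1081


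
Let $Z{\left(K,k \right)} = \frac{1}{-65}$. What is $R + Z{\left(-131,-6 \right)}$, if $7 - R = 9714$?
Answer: $- \frac{630956}{65} \approx -9707.0$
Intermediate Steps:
$R = -9707$ ($R = 7 - 9714 = -9707$)
$Z{\left(K,k \right)} = - \frac{1}{65}$
$R + Z{\left(-131,-6 \right)} = -9707 - \frac{1}{65} = - \frac{630956}{65}$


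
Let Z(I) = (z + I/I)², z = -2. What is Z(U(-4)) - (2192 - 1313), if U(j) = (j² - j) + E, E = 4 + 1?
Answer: -878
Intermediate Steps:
E = 5
U(j) = 5 + j² - j (U(j) = (j² - j) + 5 = 5 + j² - j)
Z(I) = 1 (Z(I) = (-2 + I/I)² = (-2 + 1)² = (-1)² = 1)
Z(U(-4)) - (2192 - 1313) = 1 - (2192 - 1313) = 1 - 1*879 = 1 - 879 = -878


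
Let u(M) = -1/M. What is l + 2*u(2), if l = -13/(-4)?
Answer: 9/4 ≈ 2.2500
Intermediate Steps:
l = 13/4 (l = -13*(-1/4) = 13/4 ≈ 3.2500)
l + 2*u(2) = 13/4 + 2*(-1/2) = 13/4 - 1 = 9/4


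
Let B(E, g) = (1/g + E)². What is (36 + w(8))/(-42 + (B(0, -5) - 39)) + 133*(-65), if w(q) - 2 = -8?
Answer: -8749115/1012 ≈ -8645.4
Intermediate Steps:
B(E, g) = (E + 1/g)²
w(q) = -6 (w(q) = 2 - 8 = -6)
(36 + w(8))/(-42 + (B(0, -5) - 39)) + 133*(-65) = (36 - 6)/(-42 + ((1 + 0*(-5))²/(-5)² - 39)) + 133*(-65) = 30/(-42 + ((1 + 0)²/25 - 39)) - 8645 = 30/(-42 + ((1/25)*1² - 39)) - 8645 = 30/(-42 + ((1/25)*1 - 39)) - 8645 = 30/(-42 + (1/25 - 39)) - 8645 = 30/(-42 - 974/25) - 8645 = 30/(-2024/25) - 8645 = 30*(-25/2024) - 8645 = -375/1012 - 8645 = -8749115/1012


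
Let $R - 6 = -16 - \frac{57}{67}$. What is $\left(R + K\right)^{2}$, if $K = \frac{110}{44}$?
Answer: $\frac{1252161}{17956} \approx 69.735$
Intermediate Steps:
$R = - \frac{727}{67}$ ($R = 6 - \left(16 + \frac{57}{67}\right) = 6 - \frac{1129}{67} = - \frac{727}{67} \approx -10.851$)
$K = \frac{5}{2}$ ($K = 110 \cdot \frac{1}{44} = \frac{5}{2} \approx 2.5$)
$\left(R + K\right)^{2} = \left(- \frac{727}{67} + \frac{5}{2}\right)^{2} = \left(- \frac{1119}{134}\right)^{2} = \frac{1252161}{17956}$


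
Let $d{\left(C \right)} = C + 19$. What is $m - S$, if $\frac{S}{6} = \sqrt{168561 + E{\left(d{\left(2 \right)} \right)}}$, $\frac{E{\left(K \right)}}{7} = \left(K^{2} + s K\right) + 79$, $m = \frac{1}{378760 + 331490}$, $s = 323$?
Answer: $\frac{1}{710250} - 6 \sqrt{219682} \approx -2812.2$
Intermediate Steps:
$m = \frac{1}{710250} \approx 1.408 \cdot 10^{-6}$
$d{\left(C \right)} = 19 + C$
$E{\left(K \right)} = 553 + 7 K^{2} + 2261 K$ ($E{\left(K \right)} = 7 \left(\left(K^{2} + 323 K\right) + 79\right) = 7 \left(79 + K^{2} + 323 K\right) = 553 + 7 K^{2} + 2261 K$)
$S = 6 \sqrt{219682}$ ($S = 6 \sqrt{168561 + \left(553 + 7 \left(19 + 2\right)^{2} + 2261 \left(19 + 2\right)\right)} = 6 \sqrt{168561 + \left(553 + 7 \cdot 21^{2} + 2261 \cdot 21\right)} = 6 \sqrt{168561 + \left(553 + 7 \cdot 441 + 47481\right)} = 6 \sqrt{168561 + \left(553 + 3087 + 47481\right)} = 6 \sqrt{168561 + 51121} = 6 \sqrt{219682} \approx 2812.2$)
$m - S = \frac{1}{710250} - 6 \sqrt{219682}$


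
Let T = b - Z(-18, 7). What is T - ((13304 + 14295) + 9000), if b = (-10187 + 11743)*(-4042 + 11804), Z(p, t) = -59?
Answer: 12041132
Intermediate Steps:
b = 12077672 (b = 1556*7762 = 12077672)
T = 12077731 (T = 12077672 - 1*(-59) = 12077672 + 59 = 12077731)
T - ((13304 + 14295) + 9000) = 12077731 - ((13304 + 14295) + 9000) = 12077731 - (27599 + 9000) = 12077731 - 1*36599 = 12077731 - 36599 = 12041132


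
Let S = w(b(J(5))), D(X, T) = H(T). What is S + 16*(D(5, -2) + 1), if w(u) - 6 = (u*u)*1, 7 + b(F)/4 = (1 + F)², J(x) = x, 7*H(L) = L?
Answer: 94314/7 ≈ 13473.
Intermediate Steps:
H(L) = L/7
D(X, T) = T/7
b(F) = -28 + 4*(1 + F)²
w(u) = 6 + u² (w(u) = 6 + (u*u)*1 = 6 + u²*1 = 6 + u²)
S = 13462 (S = 6 + (-28 + 4*(1 + 5)²)² = 6 + (-28 + 4*6²)² = 6 + (-28 + 4*36)² = 6 + (-28 + 144)² = 6 + 116² = 6 + 13456 = 13462)
S + 16*(D(5, -2) + 1) = 13462 + 16*((⅐)*(-2) + 1) = 13462 + 16*(-2/7 + 1) = 13462 + 16*(5/7) = 13462 + 80/7 = 94314/7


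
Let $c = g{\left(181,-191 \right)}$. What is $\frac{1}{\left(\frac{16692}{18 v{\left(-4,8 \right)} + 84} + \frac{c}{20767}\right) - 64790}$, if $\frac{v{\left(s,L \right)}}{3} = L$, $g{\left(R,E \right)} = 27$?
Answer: $- \frac{892981}{57827350932} \approx -1.5442 \cdot 10^{-5}$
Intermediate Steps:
$c = 27$
$v{\left(s,L \right)} = 3 L$
$\frac{1}{\left(\frac{16692}{18 v{\left(-4,8 \right)} + 84} + \frac{c}{20767}\right) - 64790} = \frac{1}{\left(\frac{16692}{18 \cdot 3 \cdot 8 + 84} + \frac{27}{20767}\right) - 64790} = \frac{1}{\left(\frac{16692}{18 \cdot 24 + 84} + 27 \cdot \frac{1}{20767}\right) - 64790} = \frac{1}{\left(\frac{16692}{432 + 84} + \frac{27}{20767}\right) - 64790} = \frac{1}{\left(\frac{16692}{516} + \frac{27}{20767}\right) - 64790} = \frac{1}{\left(16692 \cdot \frac{1}{516} + \frac{27}{20767}\right) - 64790} = \frac{1}{\left(\frac{1391}{43} + \frac{27}{20767}\right) - 64790} = \frac{1}{\frac{28888058}{892981} - 64790} = \frac{1}{- \frac{57827350932}{892981}} = - \frac{892981}{57827350932}$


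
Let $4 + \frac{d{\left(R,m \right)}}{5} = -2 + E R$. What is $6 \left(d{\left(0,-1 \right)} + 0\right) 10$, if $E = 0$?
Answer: $-1800$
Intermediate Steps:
$d{\left(R,m \right)} = -30$ ($d{\left(R,m \right)} = -20 + 5 \left(-2 + 0 R\right) = -20 + 5 \left(-2 + 0\right) = -20 + 5 \left(-2\right) = -20 - 10 = -30$)
$6 \left(d{\left(0,-1 \right)} + 0\right) 10 = 6 \left(-30 + 0\right) 10 = 6 \left(-30\right) 10 = \left(-180\right) 10 = -1800$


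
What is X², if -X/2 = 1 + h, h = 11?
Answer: 576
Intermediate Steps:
X = -24 (X = -2*(1 + 11) = -2*12 = -24)
X² = (-24)² = 576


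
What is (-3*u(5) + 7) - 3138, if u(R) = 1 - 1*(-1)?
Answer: -3137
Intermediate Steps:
u(R) = 2 (u(R) = 1 + 1 = 2)
(-3*u(5) + 7) - 3138 = (-3*2 + 7) - 3138 = (-6 + 7) - 3138 = 1 - 3138 = -3137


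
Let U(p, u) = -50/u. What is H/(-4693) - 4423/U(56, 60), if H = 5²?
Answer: 124542709/23465 ≈ 5307.6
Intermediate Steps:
H = 25
H/(-4693) - 4423/U(56, 60) = 25/(-4693) - 4423/((-50/60)) = 25*(-1/4693) - 4423/((-50*1/60)) = -25/4693 - 4423/(-⅚) = -25/4693 - 4423*(-6/5) = -25/4693 + 26538/5 = 124542709/23465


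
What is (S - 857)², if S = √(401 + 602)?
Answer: (857 - √1003)² ≈ 6.8117e+5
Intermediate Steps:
S = √1003 ≈ 31.670
(S - 857)² = (√1003 - 857)² = (-857 + √1003)²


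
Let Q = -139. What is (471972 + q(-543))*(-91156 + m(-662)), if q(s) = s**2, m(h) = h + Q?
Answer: -70514558697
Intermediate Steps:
m(h) = -139 + h (m(h) = h - 139 = -139 + h)
(471972 + q(-543))*(-91156 + m(-662)) = (471972 + (-543)**2)*(-91156 + (-139 - 662)) = (471972 + 294849)*(-91156 - 801) = 766821*(-91957) = -70514558697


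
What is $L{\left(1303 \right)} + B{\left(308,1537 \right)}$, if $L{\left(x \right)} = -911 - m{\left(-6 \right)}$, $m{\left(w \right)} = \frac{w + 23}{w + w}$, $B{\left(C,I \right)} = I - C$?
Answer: $\frac{3833}{12} \approx 319.42$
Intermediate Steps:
$m{\left(w \right)} = \frac{23 + w}{2 w}$
$L{\left(x \right)} = - \frac{10915}{12}$ ($L{\left(x \right)} = -911 - \frac{23 - 6}{2 \left(-6\right)} = -911 - \frac{1}{2} \left(- \frac{1}{6}\right) 17 = -911 - - \frac{17}{12} = -911 + \frac{17}{12} = - \frac{10915}{12}$)
$L{\left(1303 \right)} + B{\left(308,1537 \right)} = - \frac{10915}{12} + \left(1537 - 308\right) = - \frac{10915}{12} + 1229 = \frac{3833}{12}$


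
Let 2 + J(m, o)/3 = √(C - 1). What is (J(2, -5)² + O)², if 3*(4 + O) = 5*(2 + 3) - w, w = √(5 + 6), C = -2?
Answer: (13 - √11 + 27*(2 - I*√3)²)²/9 ≈ -3738.5 - 1524.9*I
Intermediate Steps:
J(m, o) = -6 + 3*I*√3 (J(m, o) = -6 + 3*√(-2 - 1) = -6 + 3*√(-3) = -6 + 3*(I*√3) = -6 + 3*I*√3)
w = √11 ≈ 3.3166
O = 13/3 - √11/3 (O = -4 + (5*(2 + 3) - √11)/3 = -4 + (5*5 - √11)/3 = -4 + (25 - √11)/3 = -4 + (25/3 - √11/3) = 13/3 - √11/3 ≈ 3.2278)
(J(2, -5)² + O)² = ((-6 + 3*I*√3)² + (13/3 - √11/3))² = (13/3 + (-6 + 3*I*√3)² - √11/3)²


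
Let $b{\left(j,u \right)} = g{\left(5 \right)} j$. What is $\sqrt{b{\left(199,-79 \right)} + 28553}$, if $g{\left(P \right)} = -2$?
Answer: $\sqrt{28155} \approx 167.79$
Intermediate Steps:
$b{\left(j,u \right)} = - 2 j$
$\sqrt{b{\left(199,-79 \right)} + 28553} = \sqrt{\left(-2\right) 199 + 28553} = \sqrt{-398 + 28553} = \sqrt{28155}$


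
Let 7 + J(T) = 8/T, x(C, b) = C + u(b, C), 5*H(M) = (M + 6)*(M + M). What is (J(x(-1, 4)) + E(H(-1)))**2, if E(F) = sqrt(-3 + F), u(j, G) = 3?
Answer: (-3 + I*sqrt(5))**2 ≈ 4.0 - 13.416*I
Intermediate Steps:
H(M) = 2*M*(6 + M)/5 (H(M) = ((M + 6)*(M + M))/5 = ((6 + M)*(2*M))/5 = (2*M*(6 + M))/5 = 2*M*(6 + M)/5)
x(C, b) = 3 + C (x(C, b) = C + 3 = 3 + C)
J(T) = -7 + 8/T
(J(x(-1, 4)) + E(H(-1)))**2 = ((-7 + 8/(3 - 1)) + sqrt(-3 + (2/5)*(-1)*(6 - 1)))**2 = ((-7 + 8/2) + sqrt(-3 + (2/5)*(-1)*5))**2 = ((-7 + 8*(1/2)) + sqrt(-3 - 2))**2 = ((-7 + 4) + sqrt(-5))**2 = (-3 + I*sqrt(5))**2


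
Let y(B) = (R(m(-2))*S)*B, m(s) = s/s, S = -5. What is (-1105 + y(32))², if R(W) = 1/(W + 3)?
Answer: 1311025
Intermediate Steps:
m(s) = 1
R(W) = 1/(3 + W)
y(B) = -5*B/4 (y(B) = (-5/(3 + 1))*B = (-5/4)*B = ((¼)*(-5))*B = -5*B/4)
(-1105 + y(32))² = (-1105 - 5/4*32)² = (-1105 - 40)² = (-1145)² = 1311025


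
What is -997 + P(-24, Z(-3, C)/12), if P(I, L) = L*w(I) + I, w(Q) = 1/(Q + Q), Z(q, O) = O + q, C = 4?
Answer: -588097/576 ≈ -1021.0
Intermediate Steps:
w(Q) = 1/(2*Q)
P(I, L) = I + L/(2*I) (P(I, L) = L*(1/(2*I)) + I = L/(2*I) + I = I + L/(2*I))
-997 + P(-24, Z(-3, C)/12) = -997 + (-24 + (½)*((4 - 3)/12)/(-24)) = -997 + (-24 + (½)*(1*(1/12))*(-1/24)) = -997 + (-24 + (½)*(1/12)*(-1/24)) = -997 + (-24 - 1/576) = -997 - 13825/576 = -588097/576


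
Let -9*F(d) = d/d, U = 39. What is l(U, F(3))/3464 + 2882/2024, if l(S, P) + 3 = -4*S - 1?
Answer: 54883/39836 ≈ 1.3777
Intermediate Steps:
F(d) = -⅑ (F(d) = -d/(9*d) = -⅑*1 = -⅑)
l(S, P) = -4 - 4*S (l(S, P) = -3 + (-4*S - 1) = -3 + (-1 - 4*S) = -4 - 4*S)
l(U, F(3))/3464 + 2882/2024 = (-4 - 4*39)/3464 + 2882/2024 = (-4 - 156)*(1/3464) + 2882*(1/2024) = -160*1/3464 + 131/92 = -20/433 + 131/92 = 54883/39836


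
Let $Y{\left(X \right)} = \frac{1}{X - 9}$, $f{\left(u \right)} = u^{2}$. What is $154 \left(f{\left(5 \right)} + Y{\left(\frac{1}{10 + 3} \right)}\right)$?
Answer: $\frac{222299}{58} \approx 3832.7$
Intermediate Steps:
$Y{\left(X \right)} = \frac{1}{-9 + X}$
$154 \left(f{\left(5 \right)} + Y{\left(\frac{1}{10 + 3} \right)}\right) = 154 \left(5^{2} + \frac{1}{-9 + \frac{1}{10 + 3}}\right) = 154 \left(25 + \frac{1}{-9 + \frac{1}{13}}\right) = 154 \left(25 + \frac{1}{- \frac{116}{13}}\right) = 154 \left(25 - \frac{13}{116}\right) = 154 \cdot \frac{2887}{116} = \frac{222299}{58}$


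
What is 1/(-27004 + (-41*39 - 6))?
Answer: -1/28609 ≈ -3.4954e-5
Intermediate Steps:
1/(-27004 + (-41*39 - 6)) = 1/(-27004 + (-1599 - 6)) = 1/(-27004 - 1605) = 1/(-28609) = -1/28609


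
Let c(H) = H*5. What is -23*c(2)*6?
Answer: -1380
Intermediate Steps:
c(H) = 5*H
-23*c(2)*6 = -115*2*6 = -23*10*6 = -230*6 = -1380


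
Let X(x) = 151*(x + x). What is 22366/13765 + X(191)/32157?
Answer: 1513216192/442641105 ≈ 3.4186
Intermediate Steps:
X(x) = 302*x (X(x) = 151*(2*x) = 302*x)
22366/13765 + X(191)/32157 = 22366/13765 + (302*191)/32157 = 22366*(1/13765) + 57682*(1/32157) = 22366/13765 + 57682/32157 = 1513216192/442641105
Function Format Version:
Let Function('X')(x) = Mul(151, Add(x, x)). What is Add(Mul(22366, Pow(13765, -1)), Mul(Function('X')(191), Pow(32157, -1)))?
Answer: Rational(1513216192, 442641105) ≈ 3.4186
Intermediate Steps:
Function('X')(x) = Mul(302, x) (Function('X')(x) = Mul(151, Mul(2, x)) = Mul(302, x))
Add(Mul(22366, Pow(13765, -1)), Mul(Function('X')(191), Pow(32157, -1))) = Add(Mul(22366, Pow(13765, -1)), Mul(Mul(302, 191), Pow(32157, -1))) = Add(Mul(22366, Rational(1, 13765)), Mul(57682, Rational(1, 32157))) = Add(Rational(22366, 13765), Rational(57682, 32157)) = Rational(1513216192, 442641105)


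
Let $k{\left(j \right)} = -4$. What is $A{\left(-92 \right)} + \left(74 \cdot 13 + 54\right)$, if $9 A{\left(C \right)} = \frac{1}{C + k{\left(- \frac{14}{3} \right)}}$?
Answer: $\frac{877823}{864} \approx 1016.0$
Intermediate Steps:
$A{\left(C \right)} = \frac{1}{9 \left(-4 + C\right)}$ ($A{\left(C \right)} = \frac{1}{9 \left(C - 4\right)} = \frac{1}{9 \left(-4 + C\right)}$)
$A{\left(-92 \right)} + \left(74 \cdot 13 + 54\right) = \frac{1}{9 \left(-4 - 92\right)} + \left(74 \cdot 13 + 54\right) = \frac{1}{9 \left(-96\right)} + \left(962 + 54\right) = \frac{1}{9} \left(- \frac{1}{96}\right) + 1016 = - \frac{1}{864} + 1016 = \frac{877823}{864}$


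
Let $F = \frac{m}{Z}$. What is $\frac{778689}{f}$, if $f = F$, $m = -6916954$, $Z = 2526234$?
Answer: $- \frac{983575313613}{3458477} \approx -2.844 \cdot 10^{5}$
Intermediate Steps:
$F = - \frac{3458477}{1263117}$ ($F = - \frac{6916954}{2526234} = \left(-6916954\right) \frac{1}{2526234} = - \frac{3458477}{1263117} \approx -2.738$)
$f = - \frac{3458477}{1263117} \approx -2.738$
$\frac{778689}{f} = \frac{778689}{- \frac{3458477}{1263117}} = 778689 \left(- \frac{1263117}{3458477}\right) = - \frac{983575313613}{3458477}$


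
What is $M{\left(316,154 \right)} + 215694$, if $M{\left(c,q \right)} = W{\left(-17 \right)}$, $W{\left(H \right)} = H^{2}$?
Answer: $215983$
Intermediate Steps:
$M{\left(c,q \right)} = 289$ ($M{\left(c,q \right)} = \left(-17\right)^{2} = 289$)
$M{\left(316,154 \right)} + 215694 = 289 + 215694 = 215983$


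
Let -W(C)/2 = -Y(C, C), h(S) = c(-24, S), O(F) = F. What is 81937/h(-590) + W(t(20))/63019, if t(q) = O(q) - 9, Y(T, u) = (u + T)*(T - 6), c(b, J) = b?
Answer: -469416593/137496 ≈ -3414.0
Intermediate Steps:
Y(T, u) = (-6 + T)*(T + u) (Y(T, u) = (T + u)*(-6 + T) = (-6 + T)*(T + u))
t(q) = -9 + q (t(q) = q - 9 = -9 + q)
h(S) = -24
W(C) = -24*C + 4*C**2 (W(C) = -(-2)*(C**2 - 6*C - 6*C + C*C) = -(-2)*(C**2 - 6*C - 6*C + C**2) = -(-2)*(-12*C + 2*C**2) = -2*(-2*C**2 + 12*C) = -24*C + 4*C**2)
81937/h(-590) + W(t(20))/63019 = 81937/(-24) + (4*(-9 + 20)*(-6 + (-9 + 20)))/63019 = 81937*(-1/24) + (4*11*(-6 + 11))*(1/63019) = -81937/24 + (4*11*5)*(1/63019) = -81937/24 + 220*(1/63019) = -81937/24 + 20/5729 = -469416593/137496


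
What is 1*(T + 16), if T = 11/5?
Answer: 91/5 ≈ 18.200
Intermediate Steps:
T = 11/5 (T = 11*(⅕) = 11/5 ≈ 2.2000)
1*(T + 16) = 1*(11/5 + 16) = 1*(91/5) = 91/5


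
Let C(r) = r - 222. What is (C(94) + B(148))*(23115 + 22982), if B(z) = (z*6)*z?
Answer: 6052351712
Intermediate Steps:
C(r) = -222 + r
B(z) = 6*z**2 (B(z) = (6*z)*z = 6*z**2)
(C(94) + B(148))*(23115 + 22982) = ((-222 + 94) + 6*148**2)*(23115 + 22982) = (-128 + 6*21904)*46097 = (-128 + 131424)*46097 = 131296*46097 = 6052351712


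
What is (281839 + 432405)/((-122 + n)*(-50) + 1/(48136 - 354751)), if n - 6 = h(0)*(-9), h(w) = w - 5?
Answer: 218997924060/1088483249 ≈ 201.20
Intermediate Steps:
h(w) = -5 + w
n = 51 (n = 6 + (-5 + 0)*(-9) = 6 - 5*(-9) = 6 + 45 = 51)
(281839 + 432405)/((-122 + n)*(-50) + 1/(48136 - 354751)) = (281839 + 432405)/((-122 + 51)*(-50) + 1/(48136 - 354751)) = 714244/(-71*(-50) + 1/(-306615)) = 714244/(3550 - 1/306615) = 714244/(1088483249/306615) = 714244*(306615/1088483249) = 218997924060/1088483249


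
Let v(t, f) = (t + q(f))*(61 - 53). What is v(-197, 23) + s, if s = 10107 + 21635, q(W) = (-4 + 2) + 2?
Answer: 30166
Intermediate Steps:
q(W) = 0 (q(W) = -2 + 2 = 0)
v(t, f) = 8*t (v(t, f) = (t + 0)*(61 - 53) = t*8 = 8*t)
s = 31742
v(-197, 23) + s = 8*(-197) + 31742 = -1576 + 31742 = 30166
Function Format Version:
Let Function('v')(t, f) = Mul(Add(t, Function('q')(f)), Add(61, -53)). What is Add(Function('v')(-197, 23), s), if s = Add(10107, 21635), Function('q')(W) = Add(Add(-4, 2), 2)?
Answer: 30166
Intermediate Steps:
Function('q')(W) = 0 (Function('q')(W) = Add(-2, 2) = 0)
Function('v')(t, f) = Mul(8, t) (Function('v')(t, f) = Mul(Add(t, 0), Add(61, -53)) = Mul(t, 8) = Mul(8, t))
s = 31742
Add(Function('v')(-197, 23), s) = Add(Mul(8, -197), 31742) = Add(-1576, 31742) = 30166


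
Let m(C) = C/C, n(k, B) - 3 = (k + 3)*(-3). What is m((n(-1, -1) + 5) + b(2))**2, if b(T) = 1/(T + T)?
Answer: 1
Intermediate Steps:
b(T) = 1/(2*T)
n(k, B) = -6 - 3*k (n(k, B) = 3 + (k + 3)*(-3) = 3 + (3 + k)*(-3) = 3 + (-9 - 3*k) = -6 - 3*k)
m(C) = 1
m((n(-1, -1) + 5) + b(2))**2 = 1**2 = 1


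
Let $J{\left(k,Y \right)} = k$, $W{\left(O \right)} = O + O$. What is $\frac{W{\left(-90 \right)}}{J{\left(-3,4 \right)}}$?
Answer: $60$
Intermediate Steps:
$W{\left(O \right)} = 2 O$
$\frac{W{\left(-90 \right)}}{J{\left(-3,4 \right)}} = \frac{2 \left(-90\right)}{-3} = \left(- \frac{1}{3}\right) \left(-180\right) = 60$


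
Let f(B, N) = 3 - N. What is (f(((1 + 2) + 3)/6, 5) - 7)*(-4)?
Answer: 36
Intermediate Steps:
(f(((1 + 2) + 3)/6, 5) - 7)*(-4) = ((3 - 1*5) - 7)*(-4) = ((3 - 5) - 7)*(-4) = (-2 - 7)*(-4) = -9*(-4) = 36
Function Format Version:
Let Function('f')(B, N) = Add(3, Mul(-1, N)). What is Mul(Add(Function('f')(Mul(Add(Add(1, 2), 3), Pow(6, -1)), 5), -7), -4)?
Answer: 36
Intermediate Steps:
Mul(Add(Function('f')(Mul(Add(Add(1, 2), 3), Pow(6, -1)), 5), -7), -4) = Mul(Add(Add(3, Mul(-1, 5)), -7), -4) = Mul(Add(Add(3, -5), -7), -4) = Mul(Add(-2, -7), -4) = Mul(-9, -4) = 36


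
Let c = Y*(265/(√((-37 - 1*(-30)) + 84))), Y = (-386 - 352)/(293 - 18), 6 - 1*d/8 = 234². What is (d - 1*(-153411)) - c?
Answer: -284589 + 39114*√77/4235 ≈ -2.8451e+5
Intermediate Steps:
d = -438000 (d = 48 - 8*234² = 48 - 8*54756 = 48 - 438048 = -438000)
Y = -738/275 ≈ -2.6836
c = -39114*√77/4235 (c = -39114/(55*(√((-37 - 1*(-30)) + 84))) = -39114/(55*(√((-37 + 30) + 84))) = -39114/(55*(√(-7 + 84))) = -39114/(55*(√77)) = -39114*√77/77/55 = -39114*√77/4235 ≈ -81.045)
(d - 1*(-153411)) - c = (-438000 - 1*(-153411)) - (-39114)*√77/4235 = (-438000 + 153411) + 39114*√77/4235 = -284589 + 39114*√77/4235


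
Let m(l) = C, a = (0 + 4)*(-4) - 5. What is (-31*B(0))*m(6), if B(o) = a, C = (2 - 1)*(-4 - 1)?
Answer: -3255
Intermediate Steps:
a = -21 (a = 4*(-4) - 5 = -16 - 5 = -21)
C = -5 (C = 1*(-5) = -5)
B(o) = -21
m(l) = -5
(-31*B(0))*m(6) = -31*(-21)*(-5) = 651*(-5) = -3255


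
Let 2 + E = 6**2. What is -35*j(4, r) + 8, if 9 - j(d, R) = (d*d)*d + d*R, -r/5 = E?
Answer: -21867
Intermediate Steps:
E = 34 (E = -2 + 6**2 = -2 + 36 = 34)
r = -170 (r = -5*34 = -170)
j(d, R) = 9 - d**3 - R*d (j(d, R) = 9 - ((d*d)*d + d*R) = 9 - (d**2*d + R*d) = 9 - (d**3 + R*d) = 9 + (-d**3 - R*d) = 9 - d**3 - R*d)
-35*j(4, r) + 8 = -35*(9 - 1*4**3 - 1*(-170)*4) + 8 = -35*(9 - 1*64 + 680) + 8 = -35*(9 - 64 + 680) + 8 = -35*625 + 8 = -21875 + 8 = -21867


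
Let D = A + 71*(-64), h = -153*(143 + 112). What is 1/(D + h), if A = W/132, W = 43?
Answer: -132/5749745 ≈ -2.2958e-5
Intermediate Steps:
A = 43/132 ≈ 0.32576
h = -39015 (h = -153*255 = -39015)
D = -599765/132 (D = 43/132 + 71*(-64) = 43/132 - 4544 = -599765/132 ≈ -4543.7)
1/(D + h) = 1/(-599765/132 - 39015) = 1/(-5749745/132) = -132/5749745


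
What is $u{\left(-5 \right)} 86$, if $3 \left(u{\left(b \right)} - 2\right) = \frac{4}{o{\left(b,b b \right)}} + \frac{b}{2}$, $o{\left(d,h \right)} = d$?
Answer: $\frac{387}{5} \approx 77.4$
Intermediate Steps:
$u{\left(b \right)} = 2 + \frac{b}{6} + \frac{4}{3 b}$ ($u{\left(b \right)} = 2 + \frac{\frac{4}{b} + \frac{b}{2}}{3} = 2 + \frac{\frac{b}{2} + \frac{4}{b}}{3} = 2 + \left(\frac{b}{6} + \frac{4}{3 b}\right) = 2 + \frac{b}{6} + \frac{4}{3 b}$)
$u{\left(-5 \right)} 86 = \frac{8 - 5 \left(12 - 5\right)}{6 \left(-5\right)} 86 = \frac{1}{6} \left(- \frac{1}{5}\right) \left(8 - 35\right) 86 = \frac{1}{6} \left(- \frac{1}{5}\right) \left(-27\right) 86 = \frac{9}{10} \cdot 86 = \frac{387}{5}$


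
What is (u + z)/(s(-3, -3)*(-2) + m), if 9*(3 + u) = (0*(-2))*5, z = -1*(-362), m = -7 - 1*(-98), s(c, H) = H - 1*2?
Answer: 359/101 ≈ 3.5545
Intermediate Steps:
s(c, H) = -2 + H (s(c, H) = H - 2 = -2 + H)
m = 91 (m = -7 + 98 = 91)
z = 362
u = -3 (u = -3 + ((0*(-2))*5)/9 = -3 + (0*5)/9 = -3 + (1/9)*0 = -3 + 0 = -3)
(u + z)/(s(-3, -3)*(-2) + m) = (-3 + 362)/((-2 - 3)*(-2) + 91) = 359/(-5*(-2) + 91) = 359/(10 + 91) = 359/101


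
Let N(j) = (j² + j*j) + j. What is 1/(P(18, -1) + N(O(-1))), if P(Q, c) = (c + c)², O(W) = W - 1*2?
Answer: 1/19 ≈ 0.052632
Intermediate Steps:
O(W) = -2 + W (O(W) = W - 2 = -2 + W)
P(Q, c) = 4*c² (P(Q, c) = (2*c)² = 4*c²)
N(j) = j + 2*j² (N(j) = (j² + j²) + j = 2*j² + j = j + 2*j²)
1/(P(18, -1) + N(O(-1))) = 1/(4*(-1)² + (-2 - 1)*(1 + 2*(-2 - 1))) = 1/(4*1 - 3*(1 + 2*(-3))) = 1/(4 - 3*(1 - 6)) = 1/(4 - 3*(-5)) = 1/(4 + 15) = 1/19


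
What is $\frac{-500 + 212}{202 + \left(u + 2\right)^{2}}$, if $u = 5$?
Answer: $- \frac{288}{251} \approx -1.1474$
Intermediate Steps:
$\frac{-500 + 212}{202 + \left(u + 2\right)^{2}} = \frac{-500 + 212}{202 + \left(5 + 2\right)^{2}} = - \frac{288}{202 + 7^{2}} = - \frac{288}{202 + 49} = - \frac{288}{251}$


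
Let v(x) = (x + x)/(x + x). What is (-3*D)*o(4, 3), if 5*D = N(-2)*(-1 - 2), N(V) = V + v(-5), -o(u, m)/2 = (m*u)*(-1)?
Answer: -216/5 ≈ -43.200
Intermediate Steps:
v(x) = 1 (v(x) = (2*x)/((2*x)) = (2*x)*(1/(2*x)) = 1)
o(u, m) = 2*m*u (o(u, m) = -2*m*u*(-1) = -(-2)*m*u = 2*m*u)
N(V) = 1 + V (N(V) = V + 1 = 1 + V)
D = ⅗ (D = ((1 - 2)*(-1 - 2))/5 = (-1*(-3))/5 = (⅕)*3 = ⅗ ≈ 0.60000)
(-3*D)*o(4, 3) = (-3*⅗)*(2*3*4) = -9/5*24 = -216/5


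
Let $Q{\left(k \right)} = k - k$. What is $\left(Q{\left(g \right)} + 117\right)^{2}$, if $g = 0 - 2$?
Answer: $13689$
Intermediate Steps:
$g = -2$
$Q{\left(k \right)} = 0$
$\left(Q{\left(g \right)} + 117\right)^{2} = \left(0 + 117\right)^{2} = 117^{2} = 13689$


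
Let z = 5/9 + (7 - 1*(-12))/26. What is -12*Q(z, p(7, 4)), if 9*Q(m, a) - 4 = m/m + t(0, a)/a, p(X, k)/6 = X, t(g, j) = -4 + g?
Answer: -412/63 ≈ -6.5397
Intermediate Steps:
p(X, k) = 6*X
z = 301/234 (z = 5*(⅑) + (7 + 12)*(1/26) = 5/9 + 19*(1/26) = 5/9 + 19/26 = 301/234 ≈ 1.2863)
Q(m, a) = 5/9 - 4/(9*a) (Q(m, a) = 4/9 + (m/m + (-4 + 0)/a)/9 = 4/9 + (1 - 4/a)/9 = 4/9 + (⅑ - 4/(9*a)) = 5/9 - 4/(9*a))
-12*Q(z, p(7, 4)) = -4*(-4 + 5*(6*7))/(3*(6*7)) = -4*(-4 + 5*42)/(3*42) = -4*(-4 + 210)/(3*42) = -4*206/(3*42) = -12*103/189 = -412/63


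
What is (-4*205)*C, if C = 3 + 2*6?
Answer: -12300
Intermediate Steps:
C = 15 (C = 3 + 12 = 15)
(-4*205)*C = -4*205*15 = -820*15 = -12300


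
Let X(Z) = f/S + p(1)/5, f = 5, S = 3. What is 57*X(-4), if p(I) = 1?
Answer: 532/5 ≈ 106.40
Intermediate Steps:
X(Z) = 28/15 (X(Z) = 5/3 + 1/5 = 28/15)
57*X(-4) = 57*(28/15) = 532/5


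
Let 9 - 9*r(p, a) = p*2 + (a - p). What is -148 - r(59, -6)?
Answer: -1288/9 ≈ -143.11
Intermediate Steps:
r(p, a) = 1 - a/9 - p/9 (r(p, a) = 1 - (p*2 + (a - p))/9 = 1 - (2*p + (a - p))/9 = 1 - (a + p)/9 = 1 + (-a/9 - p/9) = 1 - a/9 - p/9)
-148 - r(59, -6) = -148 - (1 - 1/9*(-6) - 1/9*59) = -148 - (1 + 2/3 - 59/9) = -148 - 1*(-44/9) = -148 + 44/9 = -1288/9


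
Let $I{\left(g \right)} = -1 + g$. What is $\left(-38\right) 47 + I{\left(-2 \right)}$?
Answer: $-1789$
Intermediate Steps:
$\left(-38\right) 47 + I{\left(-2 \right)} = \left(-38\right) 47 - 3 = -1786 - 3 = -1789$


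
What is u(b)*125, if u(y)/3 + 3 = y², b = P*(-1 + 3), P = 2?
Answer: 4875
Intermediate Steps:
b = 4 (b = 2*(-1 + 3) = 2*2 = 4)
u(y) = -9 + 3*y²
u(b)*125 = (-9 + 3*4²)*125 = (-9 + 3*16)*125 = (-9 + 48)*125 = 39*125 = 4875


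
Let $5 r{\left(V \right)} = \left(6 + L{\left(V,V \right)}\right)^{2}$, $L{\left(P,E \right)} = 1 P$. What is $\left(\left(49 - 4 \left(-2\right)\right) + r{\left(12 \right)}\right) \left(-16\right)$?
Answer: $- \frac{9744}{5} \approx -1948.8$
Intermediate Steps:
$L{\left(P,E \right)} = P$
$r{\left(V \right)} = \frac{\left(6 + V\right)^{2}}{5}$
$\left(\left(49 - 4 \left(-2\right)\right) + r{\left(12 \right)}\right) \left(-16\right) = \left(\left(49 - 4 \left(-2\right)\right) + \frac{\left(6 + 12\right)^{2}}{5}\right) \left(-16\right) = \left(\left(49 - -8\right) + \frac{18^{2}}{5}\right) \left(-16\right) = \left(\left(49 + 8\right) + \frac{1}{5} \cdot 324\right) \left(-16\right) = \left(57 + \frac{324}{5}\right) \left(-16\right) = \frac{609}{5} \left(-16\right) = - \frac{9744}{5}$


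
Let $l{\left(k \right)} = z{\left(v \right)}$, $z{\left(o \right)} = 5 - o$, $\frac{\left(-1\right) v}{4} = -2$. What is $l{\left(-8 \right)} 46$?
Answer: $-138$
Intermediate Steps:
$v = 8$ ($v = \left(-4\right) \left(-2\right) = 8$)
$l{\left(k \right)} = -3$ ($l{\left(k \right)} = 5 - 8 = -3$)
$l{\left(-8 \right)} 46 = \left(-3\right) 46 = -138$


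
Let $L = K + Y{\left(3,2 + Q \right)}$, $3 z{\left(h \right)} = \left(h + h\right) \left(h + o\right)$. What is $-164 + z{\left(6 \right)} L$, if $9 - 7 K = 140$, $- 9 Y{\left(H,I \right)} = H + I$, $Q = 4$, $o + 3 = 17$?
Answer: $- \frac{12188}{7} \approx -1741.1$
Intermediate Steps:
$o = 14$ ($o = -3 + 17 = 14$)
$z{\left(h \right)} = \frac{2 h \left(14 + h\right)}{3}$ ($z{\left(h \right)} = \frac{\left(h + h\right) \left(h + 14\right)}{3} = \frac{2 h \left(14 + h\right)}{3}$)
$Y{\left(H,I \right)} = - \frac{H}{9} - \frac{I}{9}$ ($Y{\left(H,I \right)} = - \frac{H + I}{9} = - \frac{H}{9} - \frac{I}{9}$)
$K = - \frac{131}{7}$ ($K = \frac{9}{7} - 20 = - \frac{131}{7} \approx -18.714$)
$L = - \frac{138}{7}$ ($L = - \frac{131}{7} - \left(\frac{1}{3} + \frac{2 + 4}{9}\right) = - \frac{131}{7} - 1 = - \frac{138}{7} \approx -19.714$)
$-164 + z{\left(6 \right)} L = -164 + \frac{2}{3} \cdot 6 \left(14 + 6\right) \left(- \frac{138}{7}\right) = -164 + \frac{2}{3} \cdot 6 \cdot 20 \left(- \frac{138}{7}\right) = -164 + 80 \left(- \frac{138}{7}\right) = -164 - \frac{11040}{7} = - \frac{12188}{7}$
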